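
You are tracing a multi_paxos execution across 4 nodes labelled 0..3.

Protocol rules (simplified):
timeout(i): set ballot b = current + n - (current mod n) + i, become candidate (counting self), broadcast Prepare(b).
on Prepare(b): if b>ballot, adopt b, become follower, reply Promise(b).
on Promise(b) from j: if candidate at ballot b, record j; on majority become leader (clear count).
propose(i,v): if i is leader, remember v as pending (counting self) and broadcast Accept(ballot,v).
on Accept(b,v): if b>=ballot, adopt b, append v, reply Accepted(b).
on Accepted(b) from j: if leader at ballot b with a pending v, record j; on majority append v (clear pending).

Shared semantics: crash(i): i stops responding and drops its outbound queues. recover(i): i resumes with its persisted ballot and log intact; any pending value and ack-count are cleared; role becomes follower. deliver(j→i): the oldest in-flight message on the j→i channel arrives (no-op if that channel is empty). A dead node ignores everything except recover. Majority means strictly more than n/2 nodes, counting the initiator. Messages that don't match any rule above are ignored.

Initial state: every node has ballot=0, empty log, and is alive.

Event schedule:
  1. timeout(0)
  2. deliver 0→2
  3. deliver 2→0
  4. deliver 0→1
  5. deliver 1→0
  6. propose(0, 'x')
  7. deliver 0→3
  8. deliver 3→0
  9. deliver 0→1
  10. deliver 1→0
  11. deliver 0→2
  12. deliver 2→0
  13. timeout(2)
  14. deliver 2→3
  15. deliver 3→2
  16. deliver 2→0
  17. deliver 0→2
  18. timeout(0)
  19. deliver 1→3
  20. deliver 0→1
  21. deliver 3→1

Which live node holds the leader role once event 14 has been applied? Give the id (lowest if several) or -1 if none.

e1 timeout(0): 0[cand,b=4,-]
e2 deliver 0→2: 2[foll,b=4,-]
e3 deliver 2→0: ·
e4 deliver 0→1: 1[foll,b=4,-]
e5 deliver 1→0: 0[lead,b=4,-]
e6 propose(0,'x'): ·
e7 deliver 0→3: 3[foll,b=4,-]
e8 deliver 3→0: ·
e9 deliver 0→1: 1[foll,b=4,x]
e10 deliver 1→0: ·
e11 deliver 0→2: 2[foll,b=4,x]
e12 deliver 2→0: 0[lead,b=4,x]
e13 timeout(2): 2[cand,b=10,x]
e14 deliver 2→3: 3[foll,b=10,-]

0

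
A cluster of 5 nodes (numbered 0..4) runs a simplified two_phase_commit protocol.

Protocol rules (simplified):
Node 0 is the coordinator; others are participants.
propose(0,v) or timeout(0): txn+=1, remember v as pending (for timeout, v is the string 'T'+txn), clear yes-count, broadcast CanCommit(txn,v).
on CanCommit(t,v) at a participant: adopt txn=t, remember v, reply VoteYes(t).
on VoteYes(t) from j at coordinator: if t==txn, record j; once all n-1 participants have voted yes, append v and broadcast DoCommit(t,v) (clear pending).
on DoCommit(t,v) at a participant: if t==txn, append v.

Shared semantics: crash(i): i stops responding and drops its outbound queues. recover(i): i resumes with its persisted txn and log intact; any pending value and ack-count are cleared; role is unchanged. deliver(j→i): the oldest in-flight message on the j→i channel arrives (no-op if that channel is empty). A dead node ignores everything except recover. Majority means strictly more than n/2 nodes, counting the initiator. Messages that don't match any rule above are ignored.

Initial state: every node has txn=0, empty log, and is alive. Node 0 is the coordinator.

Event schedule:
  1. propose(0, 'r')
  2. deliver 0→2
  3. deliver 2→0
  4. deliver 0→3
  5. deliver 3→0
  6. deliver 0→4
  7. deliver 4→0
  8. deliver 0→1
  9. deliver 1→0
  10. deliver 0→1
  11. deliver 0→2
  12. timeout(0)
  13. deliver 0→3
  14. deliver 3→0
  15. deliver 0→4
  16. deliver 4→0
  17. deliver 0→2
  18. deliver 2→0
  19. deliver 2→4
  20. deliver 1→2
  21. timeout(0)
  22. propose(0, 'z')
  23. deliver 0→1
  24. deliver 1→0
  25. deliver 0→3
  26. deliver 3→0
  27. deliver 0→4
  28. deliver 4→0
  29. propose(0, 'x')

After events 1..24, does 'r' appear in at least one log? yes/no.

[1] propose(0,'r') → N0(coor t1 [-])
[2] deliver 0→2 → N2(part t1 [-])
[3] deliver 2→0 → ∅
[4] deliver 0→3 → N3(part t1 [-])
[5] deliver 3→0 → ∅
[6] deliver 0→4 → N4(part t1 [-])
[7] deliver 4→0 → ∅
[8] deliver 0→1 → N1(part t1 [-])
[9] deliver 1→0 → N0(coor t1 [r])
[10] deliver 0→1 → N1(part t1 [r])
[11] deliver 0→2 → N2(part t1 [r])
[12] timeout(0) → N0(coor t2 [r])
[13] deliver 0→3 → N3(part t1 [r])
[14] deliver 3→0 → ∅
[15] deliver 0→4 → N4(part t1 [r])
[16] deliver 4→0 → ∅
[17] deliver 0→2 → N2(part t2 [r])
[18] deliver 2→0 → ∅
[19] deliver 2→4 → ∅
[20] deliver 1→2 → ∅
[21] timeout(0) → N0(coor t3 [r])
[22] propose(0,'z') → N0(coor t4 [r])
[23] deliver 0→1 → N1(part t2 [r])
[24] deliver 1→0 → ∅

yes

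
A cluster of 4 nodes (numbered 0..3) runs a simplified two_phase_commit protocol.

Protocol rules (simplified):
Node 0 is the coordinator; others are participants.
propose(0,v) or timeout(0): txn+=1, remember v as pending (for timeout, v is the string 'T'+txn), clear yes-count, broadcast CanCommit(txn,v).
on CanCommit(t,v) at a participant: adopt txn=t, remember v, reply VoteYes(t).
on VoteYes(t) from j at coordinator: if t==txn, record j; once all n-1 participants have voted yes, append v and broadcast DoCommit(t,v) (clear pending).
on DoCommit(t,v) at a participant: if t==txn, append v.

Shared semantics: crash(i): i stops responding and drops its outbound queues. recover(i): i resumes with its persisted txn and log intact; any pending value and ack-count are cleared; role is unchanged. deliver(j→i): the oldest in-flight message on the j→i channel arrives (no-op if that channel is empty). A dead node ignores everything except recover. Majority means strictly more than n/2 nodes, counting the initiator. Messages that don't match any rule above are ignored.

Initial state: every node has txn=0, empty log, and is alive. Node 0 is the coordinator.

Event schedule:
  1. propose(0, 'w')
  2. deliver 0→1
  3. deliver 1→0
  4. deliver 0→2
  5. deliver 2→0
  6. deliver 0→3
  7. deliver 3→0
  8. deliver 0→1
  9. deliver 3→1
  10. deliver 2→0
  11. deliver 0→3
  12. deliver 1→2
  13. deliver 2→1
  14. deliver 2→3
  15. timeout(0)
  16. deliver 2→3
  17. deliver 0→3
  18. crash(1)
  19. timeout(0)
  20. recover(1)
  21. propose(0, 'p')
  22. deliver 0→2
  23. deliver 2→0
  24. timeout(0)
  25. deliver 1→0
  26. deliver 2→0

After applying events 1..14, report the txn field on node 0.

1

[1] propose(0,'w') → N0(coor t1 [-])
[2] deliver 0→1 → N1(part t1 [-])
[3] deliver 1→0 → ∅
[4] deliver 0→2 → N2(part t1 [-])
[5] deliver 2→0 → ∅
[6] deliver 0→3 → N3(part t1 [-])
[7] deliver 3→0 → N0(coor t1 [w])
[8] deliver 0→1 → N1(part t1 [w])
[9] deliver 3→1 → ∅
[10] deliver 2→0 → ∅
[11] deliver 0→3 → N3(part t1 [w])
[12] deliver 1→2 → ∅
[13] deliver 2→1 → ∅
[14] deliver 2→3 → ∅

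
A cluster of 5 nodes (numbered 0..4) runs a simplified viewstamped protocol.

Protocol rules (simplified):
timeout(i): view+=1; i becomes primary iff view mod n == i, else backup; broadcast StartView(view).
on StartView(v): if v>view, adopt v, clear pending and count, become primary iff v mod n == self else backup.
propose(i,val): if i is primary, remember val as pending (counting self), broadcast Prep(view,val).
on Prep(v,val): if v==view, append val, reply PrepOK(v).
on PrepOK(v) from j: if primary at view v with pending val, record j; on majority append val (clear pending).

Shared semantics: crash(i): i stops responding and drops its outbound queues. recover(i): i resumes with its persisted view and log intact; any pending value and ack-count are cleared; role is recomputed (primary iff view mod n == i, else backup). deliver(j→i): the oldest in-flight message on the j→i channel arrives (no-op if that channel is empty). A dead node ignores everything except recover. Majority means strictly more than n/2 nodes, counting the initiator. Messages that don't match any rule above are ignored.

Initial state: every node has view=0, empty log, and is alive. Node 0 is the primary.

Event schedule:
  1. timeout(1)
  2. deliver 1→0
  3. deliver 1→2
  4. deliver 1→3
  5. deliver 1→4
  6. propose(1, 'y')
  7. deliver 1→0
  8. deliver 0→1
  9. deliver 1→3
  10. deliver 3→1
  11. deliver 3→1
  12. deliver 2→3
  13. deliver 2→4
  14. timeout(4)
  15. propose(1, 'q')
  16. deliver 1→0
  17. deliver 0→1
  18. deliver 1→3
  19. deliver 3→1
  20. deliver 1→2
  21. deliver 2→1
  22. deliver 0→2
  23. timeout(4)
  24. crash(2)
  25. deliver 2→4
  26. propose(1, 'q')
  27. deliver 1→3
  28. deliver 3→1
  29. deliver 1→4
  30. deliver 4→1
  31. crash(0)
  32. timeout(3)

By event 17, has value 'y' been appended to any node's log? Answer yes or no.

yes

step 1 timeout(1): 1={prim,v=1,log=-}
step 2 deliver 1→0: 0={back,v=1,log=-}
step 3 deliver 1→2: 2={back,v=1,log=-}
step 4 deliver 1→3: 3={back,v=1,log=-}
step 5 deliver 1→4: 4={back,v=1,log=-}
step 6 propose(1,'y'): —
step 7 deliver 1→0: 0={back,v=1,log=y}
step 8 deliver 0→1: —
step 9 deliver 1→3: 3={back,v=1,log=y}
step 10 deliver 3→1: 1={prim,v=1,log=y}
step 11 deliver 3→1: —
step 12 deliver 2→3: —
step 13 deliver 2→4: —
step 14 timeout(4): 4={back,v=2,log=-}
step 15 propose(1,'q'): —
step 16 deliver 1→0: 0={back,v=1,log=y,q}
step 17 deliver 0→1: —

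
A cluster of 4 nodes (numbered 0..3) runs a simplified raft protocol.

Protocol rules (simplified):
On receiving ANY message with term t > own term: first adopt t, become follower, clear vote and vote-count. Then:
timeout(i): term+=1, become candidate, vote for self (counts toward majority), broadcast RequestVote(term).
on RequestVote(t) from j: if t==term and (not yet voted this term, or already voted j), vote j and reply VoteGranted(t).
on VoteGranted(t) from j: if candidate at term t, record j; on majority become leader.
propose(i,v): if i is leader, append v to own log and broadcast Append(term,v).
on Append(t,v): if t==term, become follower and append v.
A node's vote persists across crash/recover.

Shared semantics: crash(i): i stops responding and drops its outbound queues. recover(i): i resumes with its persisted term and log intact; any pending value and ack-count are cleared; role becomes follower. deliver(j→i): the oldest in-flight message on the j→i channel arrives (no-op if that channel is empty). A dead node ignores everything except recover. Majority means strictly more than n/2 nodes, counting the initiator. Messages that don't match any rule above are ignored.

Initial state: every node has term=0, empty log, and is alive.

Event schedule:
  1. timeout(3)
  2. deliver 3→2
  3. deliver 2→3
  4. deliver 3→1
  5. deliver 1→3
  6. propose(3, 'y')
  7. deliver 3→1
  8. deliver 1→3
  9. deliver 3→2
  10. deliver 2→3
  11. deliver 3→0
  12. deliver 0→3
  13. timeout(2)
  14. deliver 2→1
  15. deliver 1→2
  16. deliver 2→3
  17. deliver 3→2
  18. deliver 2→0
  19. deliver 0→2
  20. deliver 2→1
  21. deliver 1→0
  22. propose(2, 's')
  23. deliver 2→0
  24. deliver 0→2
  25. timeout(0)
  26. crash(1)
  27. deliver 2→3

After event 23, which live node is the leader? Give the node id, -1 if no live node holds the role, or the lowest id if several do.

2

1. timeout(3):  <3:cand t1 ->
2. deliver 3→2:  <2:foll t1 ->
3. deliver 2→3:  nop
4. deliver 3→1:  <1:foll t1 ->
5. deliver 1→3:  <3:lead t1 ->
6. propose(3,'y'):  <3:lead t1 y>
7. deliver 3→1:  <1:foll t1 y>
8. deliver 1→3:  nop
9. deliver 3→2:  <2:foll t1 y>
10. deliver 2→3:  nop
11. deliver 3→0:  <0:foll t1 ->
12. deliver 0→3:  nop
13. timeout(2):  <2:cand t2 y>
14. deliver 2→1:  <1:foll t2 y>
15. deliver 1→2:  nop
16. deliver 2→3:  <3:foll t2 y>
17. deliver 3→2:  <2:lead t2 y>
18. deliver 2→0:  <0:foll t2 ->
19. deliver 0→2:  nop
20. deliver 2→1:  nop
21. deliver 1→0:  nop
22. propose(2,'s'):  <2:lead t2 y,s>
23. deliver 2→0:  <0:foll t2 s>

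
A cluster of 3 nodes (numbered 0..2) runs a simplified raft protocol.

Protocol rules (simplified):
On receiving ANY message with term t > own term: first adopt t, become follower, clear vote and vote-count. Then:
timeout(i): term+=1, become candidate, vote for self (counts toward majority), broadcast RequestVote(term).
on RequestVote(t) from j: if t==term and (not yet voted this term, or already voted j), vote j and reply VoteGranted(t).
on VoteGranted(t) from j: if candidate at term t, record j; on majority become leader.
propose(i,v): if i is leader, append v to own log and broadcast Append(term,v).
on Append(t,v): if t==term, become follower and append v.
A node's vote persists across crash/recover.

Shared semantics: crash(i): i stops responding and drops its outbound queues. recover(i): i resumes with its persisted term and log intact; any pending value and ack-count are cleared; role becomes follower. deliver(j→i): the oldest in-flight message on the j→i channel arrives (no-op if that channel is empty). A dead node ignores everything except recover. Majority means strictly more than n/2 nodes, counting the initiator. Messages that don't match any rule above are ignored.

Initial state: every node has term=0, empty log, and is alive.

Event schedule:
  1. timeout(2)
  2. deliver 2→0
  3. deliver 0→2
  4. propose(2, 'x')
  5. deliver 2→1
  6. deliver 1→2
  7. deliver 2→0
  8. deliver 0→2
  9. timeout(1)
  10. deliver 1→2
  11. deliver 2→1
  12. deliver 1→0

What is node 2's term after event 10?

2

after 1 — timeout(2): n2:cand/t1/[-]
after 2 — deliver 2→0: n0:foll/t1/[-]
after 3 — deliver 0→2: n2:lead/t1/[-]
after 4 — propose(2,'x'): n2:lead/t1/[x]
after 5 — deliver 2→1: n1:foll/t1/[-]
after 6 — deliver 1→2: ·
after 7 — deliver 2→0: n0:foll/t1/[x]
after 8 — deliver 0→2: ·
after 9 — timeout(1): n1:cand/t2/[-]
after 10 — deliver 1→2: n2:foll/t2/[x]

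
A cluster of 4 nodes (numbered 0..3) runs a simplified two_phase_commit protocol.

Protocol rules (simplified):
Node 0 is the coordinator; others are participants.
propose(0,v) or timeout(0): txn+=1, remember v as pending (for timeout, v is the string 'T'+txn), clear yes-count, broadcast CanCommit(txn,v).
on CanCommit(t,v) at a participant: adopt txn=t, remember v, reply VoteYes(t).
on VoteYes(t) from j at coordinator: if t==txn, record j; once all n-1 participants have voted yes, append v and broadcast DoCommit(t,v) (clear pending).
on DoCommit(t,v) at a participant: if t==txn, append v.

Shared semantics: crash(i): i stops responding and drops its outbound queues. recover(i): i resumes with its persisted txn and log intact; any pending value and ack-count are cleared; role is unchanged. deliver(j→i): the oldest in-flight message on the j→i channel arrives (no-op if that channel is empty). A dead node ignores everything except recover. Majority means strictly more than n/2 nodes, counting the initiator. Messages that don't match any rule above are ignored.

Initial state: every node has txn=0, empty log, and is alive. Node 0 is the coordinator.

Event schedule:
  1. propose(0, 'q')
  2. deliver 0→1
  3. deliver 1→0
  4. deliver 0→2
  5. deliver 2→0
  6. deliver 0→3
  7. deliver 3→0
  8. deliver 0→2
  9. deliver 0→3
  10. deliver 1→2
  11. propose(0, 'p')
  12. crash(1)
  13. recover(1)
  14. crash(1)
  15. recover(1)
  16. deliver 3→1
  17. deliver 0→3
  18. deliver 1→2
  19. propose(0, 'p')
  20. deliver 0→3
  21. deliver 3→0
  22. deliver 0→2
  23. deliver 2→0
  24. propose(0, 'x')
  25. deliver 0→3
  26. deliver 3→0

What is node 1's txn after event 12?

1

e1 propose(0,'q'): 0[coor,t=1,-]
e2 deliver 0→1: 1[part,t=1,-]
e3 deliver 1→0: ·
e4 deliver 0→2: 2[part,t=1,-]
e5 deliver 2→0: ·
e6 deliver 0→3: 3[part,t=1,-]
e7 deliver 3→0: 0[coor,t=1,q]
e8 deliver 0→2: 2[part,t=1,q]
e9 deliver 0→3: 3[part,t=1,q]
e10 deliver 1→2: ·
e11 propose(0,'p'): 0[coor,t=2,q]
e12 crash(1): 1[✗part,t=1,-]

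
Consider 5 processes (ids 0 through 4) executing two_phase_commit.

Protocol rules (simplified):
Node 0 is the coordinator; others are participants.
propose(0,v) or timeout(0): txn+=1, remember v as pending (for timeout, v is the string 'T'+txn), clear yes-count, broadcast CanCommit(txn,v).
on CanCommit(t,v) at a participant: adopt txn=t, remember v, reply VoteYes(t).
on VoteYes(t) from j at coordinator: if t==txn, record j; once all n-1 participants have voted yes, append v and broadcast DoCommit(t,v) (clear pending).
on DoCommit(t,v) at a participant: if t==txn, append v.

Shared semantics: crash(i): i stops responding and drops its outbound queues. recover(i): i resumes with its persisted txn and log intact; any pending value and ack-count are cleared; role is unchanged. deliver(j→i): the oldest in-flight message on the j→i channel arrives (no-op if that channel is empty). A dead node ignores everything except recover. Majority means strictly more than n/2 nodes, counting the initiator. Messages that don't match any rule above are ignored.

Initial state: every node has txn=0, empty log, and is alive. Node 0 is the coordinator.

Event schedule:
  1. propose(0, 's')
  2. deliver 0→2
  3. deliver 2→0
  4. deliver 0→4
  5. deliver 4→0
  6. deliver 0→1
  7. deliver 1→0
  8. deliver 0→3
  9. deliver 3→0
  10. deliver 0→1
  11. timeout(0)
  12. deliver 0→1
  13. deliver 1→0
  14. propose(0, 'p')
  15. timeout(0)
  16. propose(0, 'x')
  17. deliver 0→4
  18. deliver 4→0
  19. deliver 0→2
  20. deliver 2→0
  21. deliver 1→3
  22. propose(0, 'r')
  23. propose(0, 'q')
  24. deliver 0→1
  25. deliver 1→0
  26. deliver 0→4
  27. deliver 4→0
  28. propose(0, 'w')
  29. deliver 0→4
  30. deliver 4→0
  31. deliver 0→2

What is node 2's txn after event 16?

1

1. propose(0,'s'):  <0:coor t1 ->
2. deliver 0→2:  <2:part t1 ->
3. deliver 2→0:  nop
4. deliver 0→4:  <4:part t1 ->
5. deliver 4→0:  nop
6. deliver 0→1:  <1:part t1 ->
7. deliver 1→0:  nop
8. deliver 0→3:  <3:part t1 ->
9. deliver 3→0:  <0:coor t1 s>
10. deliver 0→1:  <1:part t1 s>
11. timeout(0):  <0:coor t2 s>
12. deliver 0→1:  <1:part t2 s>
13. deliver 1→0:  nop
14. propose(0,'p'):  <0:coor t3 s>
15. timeout(0):  <0:coor t4 s>
16. propose(0,'x'):  <0:coor t5 s>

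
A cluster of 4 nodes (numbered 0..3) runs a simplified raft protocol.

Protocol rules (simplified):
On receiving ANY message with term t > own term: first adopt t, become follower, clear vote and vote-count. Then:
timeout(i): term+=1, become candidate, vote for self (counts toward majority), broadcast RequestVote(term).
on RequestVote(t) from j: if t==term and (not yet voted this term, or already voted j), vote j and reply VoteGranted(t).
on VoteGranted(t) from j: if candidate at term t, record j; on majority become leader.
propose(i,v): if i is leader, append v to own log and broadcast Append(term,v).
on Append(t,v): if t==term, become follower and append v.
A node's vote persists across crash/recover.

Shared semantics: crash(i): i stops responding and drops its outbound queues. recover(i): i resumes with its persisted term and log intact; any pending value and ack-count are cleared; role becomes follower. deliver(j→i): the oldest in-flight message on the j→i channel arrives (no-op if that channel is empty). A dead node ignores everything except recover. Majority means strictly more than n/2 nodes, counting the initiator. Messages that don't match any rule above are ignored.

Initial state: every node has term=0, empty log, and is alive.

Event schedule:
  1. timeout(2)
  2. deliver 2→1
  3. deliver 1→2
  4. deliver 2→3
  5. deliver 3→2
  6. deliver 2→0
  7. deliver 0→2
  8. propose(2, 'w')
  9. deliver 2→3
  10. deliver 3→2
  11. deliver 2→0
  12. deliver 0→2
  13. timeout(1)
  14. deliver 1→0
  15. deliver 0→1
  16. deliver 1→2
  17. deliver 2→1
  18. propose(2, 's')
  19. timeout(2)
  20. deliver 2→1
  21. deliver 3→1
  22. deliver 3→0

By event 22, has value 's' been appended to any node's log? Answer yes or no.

no

1. timeout(2):  <2:cand t1 ->
2. deliver 2→1:  <1:foll t1 ->
3. deliver 1→2:  nop
4. deliver 2→3:  <3:foll t1 ->
5. deliver 3→2:  <2:lead t1 ->
6. deliver 2→0:  <0:foll t1 ->
7. deliver 0→2:  nop
8. propose(2,'w'):  <2:lead t1 w>
9. deliver 2→3:  <3:foll t1 w>
10. deliver 3→2:  nop
11. deliver 2→0:  <0:foll t1 w>
12. deliver 0→2:  nop
13. timeout(1):  <1:cand t2 ->
14. deliver 1→0:  <0:foll t2 w>
15. deliver 0→1:  nop
16. deliver 1→2:  <2:foll t2 w>
17. deliver 2→1:  nop
18. propose(2,'s'):  nop
19. timeout(2):  <2:cand t3 w>
20. deliver 2→1:  <1:lead t2 ->
21. deliver 3→1:  nop
22. deliver 3→0:  nop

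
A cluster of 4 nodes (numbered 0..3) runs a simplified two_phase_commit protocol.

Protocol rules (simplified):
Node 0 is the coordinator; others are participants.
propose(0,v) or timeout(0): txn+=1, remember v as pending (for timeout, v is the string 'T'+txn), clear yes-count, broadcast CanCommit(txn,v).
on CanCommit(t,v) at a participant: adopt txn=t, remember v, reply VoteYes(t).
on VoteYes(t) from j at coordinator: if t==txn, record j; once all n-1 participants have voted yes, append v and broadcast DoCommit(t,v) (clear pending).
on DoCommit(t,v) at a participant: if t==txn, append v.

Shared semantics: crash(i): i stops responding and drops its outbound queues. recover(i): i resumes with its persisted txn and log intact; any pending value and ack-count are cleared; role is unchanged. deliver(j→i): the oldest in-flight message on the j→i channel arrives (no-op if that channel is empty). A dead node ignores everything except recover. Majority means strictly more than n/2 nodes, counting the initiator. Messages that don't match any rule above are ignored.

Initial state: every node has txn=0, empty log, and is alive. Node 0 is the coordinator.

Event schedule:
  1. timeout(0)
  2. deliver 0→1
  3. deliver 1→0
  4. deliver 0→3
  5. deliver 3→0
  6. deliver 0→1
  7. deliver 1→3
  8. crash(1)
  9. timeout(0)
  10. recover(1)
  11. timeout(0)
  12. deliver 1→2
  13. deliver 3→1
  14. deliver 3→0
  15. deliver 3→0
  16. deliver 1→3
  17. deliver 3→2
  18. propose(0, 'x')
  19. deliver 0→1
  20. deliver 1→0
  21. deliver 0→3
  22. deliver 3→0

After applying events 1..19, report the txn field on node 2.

[1] timeout(0) → N0(coor t1 [-])
[2] deliver 0→1 → N1(part t1 [-])
[3] deliver 1→0 → ∅
[4] deliver 0→3 → N3(part t1 [-])
[5] deliver 3→0 → ∅
[6] deliver 0→1 → ∅
[7] deliver 1→3 → ∅
[8] crash(1) → N1(✗part t1 [-])
[9] timeout(0) → N0(coor t2 [-])
[10] recover(1) → N1(part t1 [-])
[11] timeout(0) → N0(coor t3 [-])
[12] deliver 1→2 → ∅
[13] deliver 3→1 → ∅
[14] deliver 3→0 → ∅
[15] deliver 3→0 → ∅
[16] deliver 1→3 → ∅
[17] deliver 3→2 → ∅
[18] propose(0,'x') → N0(coor t4 [-])
[19] deliver 0→1 → N1(part t2 [-])

0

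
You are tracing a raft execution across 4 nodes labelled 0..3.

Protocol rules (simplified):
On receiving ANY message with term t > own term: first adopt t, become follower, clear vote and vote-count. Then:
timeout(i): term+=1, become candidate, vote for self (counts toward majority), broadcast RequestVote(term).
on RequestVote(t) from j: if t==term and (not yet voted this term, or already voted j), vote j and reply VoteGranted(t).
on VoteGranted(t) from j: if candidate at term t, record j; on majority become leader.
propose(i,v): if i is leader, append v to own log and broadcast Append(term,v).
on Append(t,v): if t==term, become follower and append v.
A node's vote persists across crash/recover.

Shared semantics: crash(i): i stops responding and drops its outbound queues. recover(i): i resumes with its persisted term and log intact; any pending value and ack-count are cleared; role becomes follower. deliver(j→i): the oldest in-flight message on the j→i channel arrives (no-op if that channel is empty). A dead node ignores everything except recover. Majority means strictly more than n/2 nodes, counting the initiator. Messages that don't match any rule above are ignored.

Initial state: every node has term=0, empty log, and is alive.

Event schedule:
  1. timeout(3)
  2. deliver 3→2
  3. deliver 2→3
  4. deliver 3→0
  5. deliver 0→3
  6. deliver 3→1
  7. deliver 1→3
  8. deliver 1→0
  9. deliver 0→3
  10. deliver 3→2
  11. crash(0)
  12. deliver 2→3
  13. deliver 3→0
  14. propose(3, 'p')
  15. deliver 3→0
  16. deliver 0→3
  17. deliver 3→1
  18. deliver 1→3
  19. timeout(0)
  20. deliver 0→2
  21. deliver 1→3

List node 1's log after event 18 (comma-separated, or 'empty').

p

1. timeout(3):  <3:cand t1 ->
2. deliver 3→2:  <2:foll t1 ->
3. deliver 2→3:  nop
4. deliver 3→0:  <0:foll t1 ->
5. deliver 0→3:  <3:lead t1 ->
6. deliver 3→1:  <1:foll t1 ->
7. deliver 1→3:  nop
8. deliver 1→0:  nop
9. deliver 0→3:  nop
10. deliver 3→2:  nop
11. crash(0):  <0:✗foll t1 ->
12. deliver 2→3:  nop
13. deliver 3→0:  nop
14. propose(3,'p'):  <3:lead t1 p>
15. deliver 3→0:  nop
16. deliver 0→3:  nop
17. deliver 3→1:  <1:foll t1 p>
18. deliver 1→3:  nop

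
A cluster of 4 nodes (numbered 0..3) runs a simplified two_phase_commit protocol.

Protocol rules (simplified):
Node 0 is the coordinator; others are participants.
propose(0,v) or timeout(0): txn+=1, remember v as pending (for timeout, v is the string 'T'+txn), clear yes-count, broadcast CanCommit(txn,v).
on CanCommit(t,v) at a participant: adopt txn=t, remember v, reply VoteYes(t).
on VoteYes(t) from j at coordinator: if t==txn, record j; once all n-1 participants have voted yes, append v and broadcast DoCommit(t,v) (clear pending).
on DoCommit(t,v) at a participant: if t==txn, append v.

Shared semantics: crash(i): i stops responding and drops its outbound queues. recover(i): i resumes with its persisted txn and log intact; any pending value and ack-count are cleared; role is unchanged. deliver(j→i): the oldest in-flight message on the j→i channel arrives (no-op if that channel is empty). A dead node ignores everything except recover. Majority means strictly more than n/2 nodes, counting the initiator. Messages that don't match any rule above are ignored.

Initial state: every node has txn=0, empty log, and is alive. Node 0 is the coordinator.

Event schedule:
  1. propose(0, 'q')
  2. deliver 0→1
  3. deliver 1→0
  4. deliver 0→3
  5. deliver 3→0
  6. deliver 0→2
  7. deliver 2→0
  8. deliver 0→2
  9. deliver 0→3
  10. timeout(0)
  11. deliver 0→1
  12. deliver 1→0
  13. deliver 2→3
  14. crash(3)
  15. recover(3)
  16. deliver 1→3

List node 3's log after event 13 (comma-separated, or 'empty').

after 1 — propose(0,'q'): n0:coor/t1/[-]
after 2 — deliver 0→1: n1:part/t1/[-]
after 3 — deliver 1→0: ·
after 4 — deliver 0→3: n3:part/t1/[-]
after 5 — deliver 3→0: ·
after 6 — deliver 0→2: n2:part/t1/[-]
after 7 — deliver 2→0: n0:coor/t1/[q]
after 8 — deliver 0→2: n2:part/t1/[q]
after 9 — deliver 0→3: n3:part/t1/[q]
after 10 — timeout(0): n0:coor/t2/[q]
after 11 — deliver 0→1: n1:part/t1/[q]
after 12 — deliver 1→0: ·
after 13 — deliver 2→3: ·

q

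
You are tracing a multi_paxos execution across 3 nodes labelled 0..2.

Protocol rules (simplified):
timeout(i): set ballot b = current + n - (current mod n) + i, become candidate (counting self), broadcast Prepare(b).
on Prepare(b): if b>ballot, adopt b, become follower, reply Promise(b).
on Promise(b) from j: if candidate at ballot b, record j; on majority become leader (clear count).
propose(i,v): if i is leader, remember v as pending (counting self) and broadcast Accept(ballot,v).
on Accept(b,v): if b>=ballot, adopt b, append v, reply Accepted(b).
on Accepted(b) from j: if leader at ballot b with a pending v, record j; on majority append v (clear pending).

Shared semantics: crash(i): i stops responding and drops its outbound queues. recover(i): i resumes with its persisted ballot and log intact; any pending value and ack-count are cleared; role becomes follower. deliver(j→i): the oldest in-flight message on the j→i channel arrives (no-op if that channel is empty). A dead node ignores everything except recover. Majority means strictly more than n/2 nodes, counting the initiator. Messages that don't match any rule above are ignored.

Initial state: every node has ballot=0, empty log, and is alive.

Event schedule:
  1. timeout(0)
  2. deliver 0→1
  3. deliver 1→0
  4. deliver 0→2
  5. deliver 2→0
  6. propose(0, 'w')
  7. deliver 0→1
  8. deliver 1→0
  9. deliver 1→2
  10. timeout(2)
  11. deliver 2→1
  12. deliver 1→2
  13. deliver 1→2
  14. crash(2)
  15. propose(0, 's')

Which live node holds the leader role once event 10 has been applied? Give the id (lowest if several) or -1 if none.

0

1. timeout(0):  <0:cand b3 ->
2. deliver 0→1:  <1:foll b3 ->
3. deliver 1→0:  <0:lead b3 ->
4. deliver 0→2:  <2:foll b3 ->
5. deliver 2→0:  nop
6. propose(0,'w'):  nop
7. deliver 0→1:  <1:foll b3 w>
8. deliver 1→0:  <0:lead b3 w>
9. deliver 1→2:  nop
10. timeout(2):  <2:cand b8 ->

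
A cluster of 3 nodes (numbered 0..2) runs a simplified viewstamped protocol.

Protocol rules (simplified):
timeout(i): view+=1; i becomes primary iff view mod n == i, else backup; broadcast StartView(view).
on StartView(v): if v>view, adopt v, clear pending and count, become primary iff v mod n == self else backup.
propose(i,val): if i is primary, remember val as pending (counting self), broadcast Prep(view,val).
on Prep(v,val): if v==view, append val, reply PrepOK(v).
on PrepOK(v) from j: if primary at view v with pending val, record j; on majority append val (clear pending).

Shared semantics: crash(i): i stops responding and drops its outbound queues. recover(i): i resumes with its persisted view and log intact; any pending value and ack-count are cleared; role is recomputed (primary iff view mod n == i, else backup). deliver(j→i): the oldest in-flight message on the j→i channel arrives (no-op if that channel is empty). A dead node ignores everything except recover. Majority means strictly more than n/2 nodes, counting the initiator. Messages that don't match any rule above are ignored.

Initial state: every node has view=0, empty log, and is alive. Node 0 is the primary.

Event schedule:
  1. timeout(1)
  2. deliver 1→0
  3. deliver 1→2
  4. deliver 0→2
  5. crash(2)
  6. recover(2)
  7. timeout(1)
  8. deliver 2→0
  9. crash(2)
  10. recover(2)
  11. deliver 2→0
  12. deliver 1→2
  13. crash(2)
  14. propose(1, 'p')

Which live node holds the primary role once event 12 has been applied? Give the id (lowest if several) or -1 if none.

1. timeout(1):  <1:prim v1 ->
2. deliver 1→0:  <0:back v1 ->
3. deliver 1→2:  <2:back v1 ->
4. deliver 0→2:  nop
5. crash(2):  <2:✗back v1 ->
6. recover(2):  <2:back v1 ->
7. timeout(1):  <1:back v2 ->
8. deliver 2→0:  nop
9. crash(2):  <2:✗back v1 ->
10. recover(2):  <2:back v1 ->
11. deliver 2→0:  nop
12. deliver 1→2:  <2:prim v2 ->

2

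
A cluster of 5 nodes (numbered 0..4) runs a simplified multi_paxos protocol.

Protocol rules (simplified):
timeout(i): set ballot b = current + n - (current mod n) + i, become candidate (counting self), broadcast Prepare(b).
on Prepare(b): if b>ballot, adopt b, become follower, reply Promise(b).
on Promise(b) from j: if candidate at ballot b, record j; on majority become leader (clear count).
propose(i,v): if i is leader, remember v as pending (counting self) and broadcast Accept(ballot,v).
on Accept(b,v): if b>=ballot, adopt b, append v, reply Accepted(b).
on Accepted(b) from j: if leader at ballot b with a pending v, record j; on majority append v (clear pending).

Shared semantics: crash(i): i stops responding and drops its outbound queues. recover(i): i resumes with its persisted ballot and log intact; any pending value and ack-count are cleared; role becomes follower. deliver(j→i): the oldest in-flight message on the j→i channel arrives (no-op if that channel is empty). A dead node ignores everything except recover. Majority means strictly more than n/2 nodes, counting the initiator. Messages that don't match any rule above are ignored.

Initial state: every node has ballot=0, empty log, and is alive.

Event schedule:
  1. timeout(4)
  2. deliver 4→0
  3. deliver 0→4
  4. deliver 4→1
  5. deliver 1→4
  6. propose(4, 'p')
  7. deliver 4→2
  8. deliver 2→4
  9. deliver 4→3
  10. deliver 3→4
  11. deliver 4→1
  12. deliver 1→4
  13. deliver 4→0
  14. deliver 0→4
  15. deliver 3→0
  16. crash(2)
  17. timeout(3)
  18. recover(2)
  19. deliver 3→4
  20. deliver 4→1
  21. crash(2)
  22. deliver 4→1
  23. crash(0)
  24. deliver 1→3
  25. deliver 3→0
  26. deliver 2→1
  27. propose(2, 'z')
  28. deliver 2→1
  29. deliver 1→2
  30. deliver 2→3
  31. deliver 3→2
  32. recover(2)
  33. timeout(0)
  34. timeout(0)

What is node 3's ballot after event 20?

13

[1] timeout(4) → N4(cand b9 [-])
[2] deliver 4→0 → N0(foll b9 [-])
[3] deliver 0→4 → ∅
[4] deliver 4→1 → N1(foll b9 [-])
[5] deliver 1→4 → N4(lead b9 [-])
[6] propose(4,'p') → ∅
[7] deliver 4→2 → N2(foll b9 [-])
[8] deliver 2→4 → ∅
[9] deliver 4→3 → N3(foll b9 [-])
[10] deliver 3→4 → ∅
[11] deliver 4→1 → N1(foll b9 [p])
[12] deliver 1→4 → ∅
[13] deliver 4→0 → N0(foll b9 [p])
[14] deliver 0→4 → N4(lead b9 [p])
[15] deliver 3→0 → ∅
[16] crash(2) → N2(✗foll b9 [-])
[17] timeout(3) → N3(cand b13 [-])
[18] recover(2) → N2(foll b9 [-])
[19] deliver 3→4 → N4(foll b13 [p])
[20] deliver 4→1 → ∅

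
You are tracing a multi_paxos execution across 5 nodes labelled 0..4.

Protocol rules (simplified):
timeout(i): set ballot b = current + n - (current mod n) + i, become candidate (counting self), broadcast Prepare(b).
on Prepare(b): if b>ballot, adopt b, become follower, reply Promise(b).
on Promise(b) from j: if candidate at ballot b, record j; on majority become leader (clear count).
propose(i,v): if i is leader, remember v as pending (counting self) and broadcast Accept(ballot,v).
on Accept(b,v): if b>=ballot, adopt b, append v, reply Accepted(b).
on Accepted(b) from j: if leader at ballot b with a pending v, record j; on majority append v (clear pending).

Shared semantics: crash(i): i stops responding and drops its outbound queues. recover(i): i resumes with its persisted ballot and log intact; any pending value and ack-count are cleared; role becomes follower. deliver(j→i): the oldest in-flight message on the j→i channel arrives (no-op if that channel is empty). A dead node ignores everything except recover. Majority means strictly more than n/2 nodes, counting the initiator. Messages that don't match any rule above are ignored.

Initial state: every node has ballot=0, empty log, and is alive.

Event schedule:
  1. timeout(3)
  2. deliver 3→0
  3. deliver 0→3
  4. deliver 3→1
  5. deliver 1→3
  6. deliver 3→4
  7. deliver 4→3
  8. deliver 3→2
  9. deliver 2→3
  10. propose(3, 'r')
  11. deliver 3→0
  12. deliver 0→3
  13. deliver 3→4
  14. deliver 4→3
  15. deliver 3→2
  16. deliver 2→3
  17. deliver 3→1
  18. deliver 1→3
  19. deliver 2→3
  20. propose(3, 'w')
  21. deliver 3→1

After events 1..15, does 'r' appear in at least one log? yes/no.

yes

[1] timeout(3) → N3(cand b8 [-])
[2] deliver 3→0 → N0(foll b8 [-])
[3] deliver 0→3 → ∅
[4] deliver 3→1 → N1(foll b8 [-])
[5] deliver 1→3 → N3(lead b8 [-])
[6] deliver 3→4 → N4(foll b8 [-])
[7] deliver 4→3 → ∅
[8] deliver 3→2 → N2(foll b8 [-])
[9] deliver 2→3 → ∅
[10] propose(3,'r') → ∅
[11] deliver 3→0 → N0(foll b8 [r])
[12] deliver 0→3 → ∅
[13] deliver 3→4 → N4(foll b8 [r])
[14] deliver 4→3 → N3(lead b8 [r])
[15] deliver 3→2 → N2(foll b8 [r])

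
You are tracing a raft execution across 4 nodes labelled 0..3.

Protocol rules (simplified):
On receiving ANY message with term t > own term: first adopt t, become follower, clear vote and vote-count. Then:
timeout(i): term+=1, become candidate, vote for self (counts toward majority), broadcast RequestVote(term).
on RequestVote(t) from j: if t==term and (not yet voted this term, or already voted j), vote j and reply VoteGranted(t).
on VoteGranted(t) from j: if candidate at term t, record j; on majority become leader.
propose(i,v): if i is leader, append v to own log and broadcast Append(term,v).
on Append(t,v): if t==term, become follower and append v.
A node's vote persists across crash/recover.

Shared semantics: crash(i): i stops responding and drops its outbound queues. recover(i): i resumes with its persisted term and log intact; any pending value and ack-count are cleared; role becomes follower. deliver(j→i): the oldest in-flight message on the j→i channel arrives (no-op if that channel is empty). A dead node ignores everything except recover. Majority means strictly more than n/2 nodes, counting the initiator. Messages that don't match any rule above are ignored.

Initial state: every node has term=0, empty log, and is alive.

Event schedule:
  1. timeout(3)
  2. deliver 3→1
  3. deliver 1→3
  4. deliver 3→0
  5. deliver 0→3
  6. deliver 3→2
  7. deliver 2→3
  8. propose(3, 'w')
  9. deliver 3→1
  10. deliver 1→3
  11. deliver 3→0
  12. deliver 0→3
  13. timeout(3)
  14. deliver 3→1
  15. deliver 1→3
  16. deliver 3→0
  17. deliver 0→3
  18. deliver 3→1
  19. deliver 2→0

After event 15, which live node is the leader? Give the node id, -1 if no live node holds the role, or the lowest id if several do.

e1 timeout(3): 3[cand,t=1,-]
e2 deliver 3→1: 1[foll,t=1,-]
e3 deliver 1→3: ·
e4 deliver 3→0: 0[foll,t=1,-]
e5 deliver 0→3: 3[lead,t=1,-]
e6 deliver 3→2: 2[foll,t=1,-]
e7 deliver 2→3: ·
e8 propose(3,'w'): 3[lead,t=1,w]
e9 deliver 3→1: 1[foll,t=1,w]
e10 deliver 1→3: ·
e11 deliver 3→0: 0[foll,t=1,w]
e12 deliver 0→3: ·
e13 timeout(3): 3[cand,t=2,w]
e14 deliver 3→1: 1[foll,t=2,w]
e15 deliver 1→3: ·

-1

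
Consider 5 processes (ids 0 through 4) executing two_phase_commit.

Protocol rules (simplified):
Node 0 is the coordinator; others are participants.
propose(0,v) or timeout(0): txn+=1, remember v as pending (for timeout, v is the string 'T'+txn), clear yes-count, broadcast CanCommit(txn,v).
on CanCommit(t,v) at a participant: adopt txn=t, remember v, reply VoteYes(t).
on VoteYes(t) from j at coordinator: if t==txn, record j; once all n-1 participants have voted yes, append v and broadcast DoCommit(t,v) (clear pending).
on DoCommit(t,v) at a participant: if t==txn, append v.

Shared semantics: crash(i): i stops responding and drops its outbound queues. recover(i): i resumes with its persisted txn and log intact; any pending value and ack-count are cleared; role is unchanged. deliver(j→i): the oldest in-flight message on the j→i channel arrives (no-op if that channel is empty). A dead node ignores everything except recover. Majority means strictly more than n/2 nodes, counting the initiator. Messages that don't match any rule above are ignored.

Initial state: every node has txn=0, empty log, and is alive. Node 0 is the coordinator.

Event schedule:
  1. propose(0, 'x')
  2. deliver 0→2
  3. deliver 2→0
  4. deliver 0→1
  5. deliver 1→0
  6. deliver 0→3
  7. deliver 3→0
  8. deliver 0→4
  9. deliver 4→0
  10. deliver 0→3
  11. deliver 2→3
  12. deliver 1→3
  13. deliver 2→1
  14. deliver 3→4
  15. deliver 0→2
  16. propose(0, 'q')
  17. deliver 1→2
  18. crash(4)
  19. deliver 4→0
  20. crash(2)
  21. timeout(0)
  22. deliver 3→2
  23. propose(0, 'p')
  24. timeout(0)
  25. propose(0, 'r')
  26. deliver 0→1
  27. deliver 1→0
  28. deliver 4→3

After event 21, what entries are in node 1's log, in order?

empty

step 1 propose(0,'x'): 0={coor,t=1,log=-}
step 2 deliver 0→2: 2={part,t=1,log=-}
step 3 deliver 2→0: —
step 4 deliver 0→1: 1={part,t=1,log=-}
step 5 deliver 1→0: —
step 6 deliver 0→3: 3={part,t=1,log=-}
step 7 deliver 3→0: —
step 8 deliver 0→4: 4={part,t=1,log=-}
step 9 deliver 4→0: 0={coor,t=1,log=x}
step 10 deliver 0→3: 3={part,t=1,log=x}
step 11 deliver 2→3: —
step 12 deliver 1→3: —
step 13 deliver 2→1: —
step 14 deliver 3→4: —
step 15 deliver 0→2: 2={part,t=1,log=x}
step 16 propose(0,'q'): 0={coor,t=2,log=x}
step 17 deliver 1→2: —
step 18 crash(4): 4={✗part,t=1,log=-}
step 19 deliver 4→0: —
step 20 crash(2): 2={✗part,t=1,log=x}
step 21 timeout(0): 0={coor,t=3,log=x}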